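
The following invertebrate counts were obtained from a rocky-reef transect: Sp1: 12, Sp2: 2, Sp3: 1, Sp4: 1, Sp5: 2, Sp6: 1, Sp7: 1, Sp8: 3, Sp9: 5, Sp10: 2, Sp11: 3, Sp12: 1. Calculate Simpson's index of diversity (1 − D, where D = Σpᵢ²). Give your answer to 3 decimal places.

Total N = 12+2+1+1+2+1+1+3+5+2+3+1 = 34, so the proportions are 0.352941, 0.058824, 0.029412, 0.029412, 0.058824, 0.029412, 0.029412, 0.088235, 0.147059, 0.058824, 0.088235, 0.029412 (working shown to 6 dp, full precision carried).
D = 0.352941² + 0.058824² + 0.029412² + 0.029412² + 0.058824² + 0.029412² + 0.029412² + 0.088235² + 0.147059² + 0.058824² + 0.088235² + 0.029412² = 0.124567 + 0.003460 + 0.000865 + 0.000865 + 0.003460 + 0.000865 + 0.000865 + 0.007785 + 0.021626 + 0.003460 + 0.007785 + 0.000865 = 0.176471.
So 1 − D = 0.823529, i.e. 0.824 to 3 decimal places.

0.824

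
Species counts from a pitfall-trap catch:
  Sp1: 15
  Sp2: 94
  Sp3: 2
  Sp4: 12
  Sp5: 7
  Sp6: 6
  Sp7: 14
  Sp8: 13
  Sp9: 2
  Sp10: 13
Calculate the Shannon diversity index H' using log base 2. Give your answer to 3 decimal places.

Total N = 15+94+2+12+7+6+14+13+2+13 = 178, so the proportions are 0.08427, 0.52809, 0.01124, 0.06742, 0.03933, 0.03371, 0.07865, 0.07303, 0.01124, 0.07303 (working shown to 5 dp, full precision carried).
Each pᵢ log₂ pᵢ term: 0.08427×(-3.56884)=-0.30075, 0.52809×(-0.92114)=-0.48645, 0.01124×(-6.47573)=-0.07276, 0.06742×(-3.89077)=-0.26230, 0.03933×(-4.66838)=-0.18359, 0.03371×(-4.89077)=-0.16486, 0.07865×(-3.66838)=-0.28852, 0.07303×(-3.77529)=-0.27572, 0.01124×(-6.47573)=-0.07276, 0.07303×(-3.77529)=-0.27572.
Sum = -2.38343, so H' = 2.383.

2.383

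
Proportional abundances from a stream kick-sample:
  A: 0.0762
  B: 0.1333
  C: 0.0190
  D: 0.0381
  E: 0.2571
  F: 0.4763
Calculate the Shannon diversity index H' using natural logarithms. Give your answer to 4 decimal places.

Each pᵢ ln pᵢ term (working shown to 6 dp, full precision carried): 0.0762×(-2.574394)=-0.196169, 0.1333×(-2.015153)=-0.268620, 0.019×(-3.963316)=-0.075303, 0.0381×(-3.267541)=-0.124493, 0.2571×(-1.358290)=-0.349216, 0.4763×(-0.741707)=-0.353275.
Sum = -1.367077, so H' = 1.3671.

1.3671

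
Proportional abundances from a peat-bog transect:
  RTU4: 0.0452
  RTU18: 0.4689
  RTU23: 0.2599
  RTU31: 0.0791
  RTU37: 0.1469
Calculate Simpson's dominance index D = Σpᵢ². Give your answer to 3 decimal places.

D = 0.0452² + 0.4689² + 0.2599² + 0.0791² + 0.1469² = 0.00204 + 0.21987 + 0.06755 + 0.00626 + 0.02158 = 0.31729 (working shown to 5 dp, full precision carried).
To 3 decimal places, D = 0.317.

0.317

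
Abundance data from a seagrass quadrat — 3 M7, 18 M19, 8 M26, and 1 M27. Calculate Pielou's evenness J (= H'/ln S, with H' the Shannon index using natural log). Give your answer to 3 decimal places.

Total N = 3+18+8+1 = 30, so the proportions are 0.1, 0.6, 0.26667, 0.03333 (working shown to 5 dp, full precision carried).
H' = −Σ pᵢ ln pᵢ = −((-0.23026) + (-0.30650) + (-0.35247) + (-0.11337)) = 1.00260.
With S = 4 species, ln S = 1.38629, so J = 1.00260/1.38629 = 0.72322, i.e. 0.723 to 3 decimal places.

0.723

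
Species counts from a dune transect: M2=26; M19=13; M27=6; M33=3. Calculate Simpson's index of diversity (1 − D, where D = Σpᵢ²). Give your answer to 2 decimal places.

0.61

Total N = 26+13+6+3 = 48, so the proportions are 0.5417, 0.2708, 0.125, 0.0625 (working shown to 4 dp, full precision carried).
D = 0.5417² + 0.2708² + 0.125² + 0.0625² = 0.2934 + 0.0734 + 0.0156 + 0.0039 = 0.3863.
So 1 − D = 0.6137, i.e. 0.61 to 2 decimal places.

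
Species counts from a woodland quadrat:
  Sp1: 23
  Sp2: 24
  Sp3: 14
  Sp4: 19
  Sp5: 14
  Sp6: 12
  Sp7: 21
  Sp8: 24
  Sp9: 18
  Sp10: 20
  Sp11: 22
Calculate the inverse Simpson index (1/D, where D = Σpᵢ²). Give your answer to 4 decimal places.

10.5325

Total N = 23+24+14+19+14+12+21+24+18+20+22 = 211, so the proportions are 0.109004739, 0.113744076, 0.066350711, 0.090047393, 0.066350711, 0.056872038, 0.099526066, 0.113744076, 0.085308057, 0.09478673, 0.104265403 (working shown to 9 dp, full precision carried).
D = 0.109004739² + 0.113744076² + 0.066350711² + 0.090047393² + 0.066350711² + 0.056872038² + 0.099526066² + 0.113744076² + 0.085308057² + 0.09478673² + 0.104265403² = 0.011882033 + 0.012937715 + 0.004402417 + 0.008108533 + 0.004402417 + 0.003234429 + 0.009905438 + 0.012937715 + 0.007277465 + 0.008984524 + 0.010871274 = 0.094943959.
So 1/D = 10.532529, i.e. 10.5325 to 4 decimal places.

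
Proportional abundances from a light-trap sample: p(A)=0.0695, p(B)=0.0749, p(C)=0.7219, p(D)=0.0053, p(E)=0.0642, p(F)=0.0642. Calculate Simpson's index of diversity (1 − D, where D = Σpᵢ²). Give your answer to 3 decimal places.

0.460

D = 0.0695² + 0.0749² + 0.7219² + 0.0053² + 0.0642² + 0.0642² = 0.00483 + 0.00561 + 0.52114 + 0.00003 + 0.00412 + 0.00412 = 0.53985 (working shown to 5 dp, full precision carried).
So 1 − D = 0.46015, i.e. 0.460 to 3 decimal places.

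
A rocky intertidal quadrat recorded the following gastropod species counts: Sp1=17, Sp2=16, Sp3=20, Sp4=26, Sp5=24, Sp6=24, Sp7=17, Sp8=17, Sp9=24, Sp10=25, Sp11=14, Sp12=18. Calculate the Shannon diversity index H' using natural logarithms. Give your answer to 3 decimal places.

Total N = 17+16+20+26+24+24+17+17+24+25+14+18 = 242, so the proportions are 0.07025, 0.06612, 0.08264, 0.10744, 0.09917, 0.09917, 0.07025, 0.07025, 0.09917, 0.10331, 0.05785, 0.07438 (working shown to 5 dp, full precision carried).
Each pᵢ ln pᵢ term: 0.07025×(-2.65572)=-0.18656, 0.06612×(-2.71635)=-0.17959, 0.08264×(-2.49321)=-0.20605, 0.10744×(-2.23084)=-0.23968, 0.09917×(-2.31088)=-0.22918, 0.09917×(-2.31088)=-0.22918, 0.07025×(-2.65572)=-0.18656, 0.07025×(-2.65572)=-0.18656, 0.09917×(-2.31088)=-0.22918, 0.10331×(-2.27006)=-0.23451, 0.05785×(-2.84988)=-0.16487, 0.07438×(-2.59857)=-0.19328.
Sum = -2.46520, so H' = 2.465.

2.465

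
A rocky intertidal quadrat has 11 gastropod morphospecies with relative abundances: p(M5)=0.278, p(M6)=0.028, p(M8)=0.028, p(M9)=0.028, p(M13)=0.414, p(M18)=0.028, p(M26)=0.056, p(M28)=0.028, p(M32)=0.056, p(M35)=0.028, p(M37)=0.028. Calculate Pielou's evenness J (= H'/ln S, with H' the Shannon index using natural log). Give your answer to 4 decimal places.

H' = −Σ pᵢ ln pᵢ = −((-0.355877) + (-0.100115) + (-0.100115) + (-0.100115) + (-0.365102) + (-0.100115) + (-0.161415) + (-0.100115) + (-0.161415) + (-0.100115) + (-0.100115)) = 1.744617 (working shown to 6 dp, full precision carried).
With S = 11 species, ln S = 2.397895, so J = 1.744617/2.397895 = 0.727562, i.e. 0.7276 to 4 decimal places.

0.7276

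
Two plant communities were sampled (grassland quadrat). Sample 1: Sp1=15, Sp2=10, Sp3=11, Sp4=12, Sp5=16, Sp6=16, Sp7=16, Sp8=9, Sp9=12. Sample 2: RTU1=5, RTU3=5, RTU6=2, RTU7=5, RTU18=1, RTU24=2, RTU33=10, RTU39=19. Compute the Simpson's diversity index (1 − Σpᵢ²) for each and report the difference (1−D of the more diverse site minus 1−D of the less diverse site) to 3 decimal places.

Sample 1: N=117, proportions 0.12821, 0.08547, 0.09402, 0.10256, 0.13675, 0.13675, 0.13675, 0.07692, 0.10256, giving 1−D = 0.88436 (working shown to 5 dp, full precision carried).
Sample 2: N=49, proportions 0.10204, 0.10204, 0.04082, 0.10204, 0.02041, 0.04082, 0.20408, 0.38776, giving 1−D = 0.77301.
Difference = |0.88436 − 0.77301| = 0.11135, i.e. 0.111 to 3 decimal places.

0.111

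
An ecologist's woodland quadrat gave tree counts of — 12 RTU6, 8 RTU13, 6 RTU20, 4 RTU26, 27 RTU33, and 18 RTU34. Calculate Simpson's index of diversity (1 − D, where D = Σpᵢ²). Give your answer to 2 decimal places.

Total N = 12+8+6+4+27+18 = 75, so the proportions are 0.16, 0.1067, 0.08, 0.0533, 0.36, 0.24 (working shown to 4 dp, full precision carried).
D = 0.16² + 0.1067² + 0.08² + 0.0533² + 0.36² + 0.24² = 0.0256 + 0.0114 + 0.0064 + 0.0028 + 0.1296 + 0.0576 = 0.2334.
So 1 − D = 0.7666, i.e. 0.77 to 2 decimal places.

0.77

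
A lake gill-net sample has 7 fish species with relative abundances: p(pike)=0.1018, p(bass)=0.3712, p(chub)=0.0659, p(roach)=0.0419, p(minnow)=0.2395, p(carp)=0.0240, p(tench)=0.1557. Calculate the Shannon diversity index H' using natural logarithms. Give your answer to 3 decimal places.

Each pᵢ ln pᵢ term (working shown to 5 dp, full precision carried): 0.1018×(-2.28475)=-0.23259, 0.3712×(-0.99101)=-0.36786, 0.0659×(-2.71962)=-0.17922, 0.0419×(-3.17247)=-0.13293, 0.2395×(-1.42920)=-0.34229, 0.024×(-3.72970)=-0.08951, 0.1557×(-1.85982)=-0.28957.
Sum = -1.63398, so H' = 1.634.

1.634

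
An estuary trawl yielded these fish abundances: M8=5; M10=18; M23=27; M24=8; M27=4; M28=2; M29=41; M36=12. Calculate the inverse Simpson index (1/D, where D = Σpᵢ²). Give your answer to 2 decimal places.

4.58

Total N = 5+18+27+8+4+2+41+12 = 117, so the proportions are 0.042735, 0.153846, 0.230769, 0.068376, 0.034188, 0.017094, 0.350427, 0.102564 (working shown to 6 dp, full precision carried).
D = 0.042735² + 0.153846² + 0.230769² + 0.068376² + 0.034188² + 0.017094² + 0.350427² + 0.102564² = 0.001826 + 0.023669 + 0.053254 + 0.004675 + 0.001169 + 0.000292 + 0.122799 + 0.010519 = 0.218204.
So 1/D = 4.5829, i.e. 4.58 to 2 decimal places.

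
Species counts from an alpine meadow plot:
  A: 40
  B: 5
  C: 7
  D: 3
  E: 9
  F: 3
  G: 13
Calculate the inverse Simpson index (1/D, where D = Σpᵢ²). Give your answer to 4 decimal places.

3.2956

Total N = 40+5+7+3+9+3+13 = 80, so the proportions are 0.5, 0.0625, 0.0875, 0.0375, 0.1125, 0.0375, 0.1625 (working shown to 8 dp, full precision carried).
D = 0.5² + 0.0625² + 0.0875² + 0.0375² + 0.1125² + 0.0375² + 0.1625² = 0.25000000 + 0.00390625 + 0.00765625 + 0.00140625 + 0.01265625 + 0.00140625 + 0.02640625 = 0.30343750.
So 1/D = 3.295572, i.e. 3.2956 to 4 decimal places.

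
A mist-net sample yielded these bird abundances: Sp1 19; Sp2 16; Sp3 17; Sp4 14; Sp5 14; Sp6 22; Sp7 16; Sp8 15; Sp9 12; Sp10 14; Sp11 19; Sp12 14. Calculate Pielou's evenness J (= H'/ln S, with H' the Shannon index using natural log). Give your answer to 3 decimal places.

Total N = 19+16+17+14+14+22+16+15+12+14+19+14 = 192, so the proportions are 0.09896, 0.08333, 0.08854, 0.07292, 0.07292, 0.11458, 0.08333, 0.07812, 0.0625, 0.07292, 0.09896, 0.07292 (working shown to 5 dp, full precision carried).
H' = −Σ pᵢ ln pᵢ = −((-0.22890) + (-0.20708) + (-0.21465) + (-0.19093) + (-0.19093) + (-0.24824) + (-0.20708) + (-0.19918) + (-0.17329) + (-0.19093) + (-0.22890) + (-0.19093)) = 2.47101.
With S = 12 species, ln S = 2.48491, so J = 2.47101/2.48491 = 0.99441, i.e. 0.994 to 3 decimal places.

0.994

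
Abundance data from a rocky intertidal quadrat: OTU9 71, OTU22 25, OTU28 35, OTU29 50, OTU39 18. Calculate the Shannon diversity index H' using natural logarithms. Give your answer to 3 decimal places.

1.498

Total N = 71+25+35+50+18 = 199, so the proportions are 0.35678, 0.12563, 0.17588, 0.25126, 0.09045 (working shown to 5 dp, full precision carried).
Each pᵢ ln pᵢ term: 0.35678×(-1.03062)=-0.36771, 0.12563×(-2.07443)=-0.26061, 0.17588×(-1.73796)=-0.30567, 0.25126×(-1.38128)=-0.34706, 0.09045×(-2.40293)=-0.21735.
Sum = -1.49839, so H' = 1.498.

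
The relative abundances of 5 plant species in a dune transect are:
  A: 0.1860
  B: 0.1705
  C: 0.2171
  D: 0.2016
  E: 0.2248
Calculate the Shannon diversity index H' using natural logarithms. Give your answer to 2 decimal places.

Each pᵢ ln pᵢ term (working shown to 4 dp, full precision carried): 0.186×(-1.6820)=-0.3129, 0.1705×(-1.7690)=-0.3016, 0.2171×(-1.5274)=-0.3316, 0.2016×(-1.6015)=-0.3229, 0.2248×(-1.4925)=-0.3355.
Sum = -1.6044, so H' = 1.60.

1.60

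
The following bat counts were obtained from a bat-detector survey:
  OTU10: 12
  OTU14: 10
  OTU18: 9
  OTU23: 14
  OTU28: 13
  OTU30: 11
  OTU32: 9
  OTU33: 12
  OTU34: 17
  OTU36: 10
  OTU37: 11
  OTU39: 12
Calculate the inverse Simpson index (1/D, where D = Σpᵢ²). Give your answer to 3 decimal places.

11.598

Total N = 12+10+9+14+13+11+9+12+17+10+11+12 = 140, so the proportions are 0.08571429, 0.07142857, 0.06428571, 0.1, 0.09285714, 0.07857143, 0.06428571, 0.08571429, 0.12142857, 0.07142857, 0.07857143, 0.08571429 (working shown to 8 dp, full precision carried).
D = 0.08571429² + 0.07142857² + 0.06428571² + 0.1² + 0.09285714² + 0.07857143² + 0.06428571² + 0.08571429² + 0.12142857² + 0.07142857² + 0.07857143² + 0.08571429² = 0.00734694 + 0.00510204 + 0.00413265 + 0.01000000 + 0.00862245 + 0.00617347 + 0.00413265 + 0.00734694 + 0.01474490 + 0.00510204 + 0.00617347 + 0.00734694 = 0.08622449.
So 1/D = 11.59763, i.e. 11.598 to 3 decimal places.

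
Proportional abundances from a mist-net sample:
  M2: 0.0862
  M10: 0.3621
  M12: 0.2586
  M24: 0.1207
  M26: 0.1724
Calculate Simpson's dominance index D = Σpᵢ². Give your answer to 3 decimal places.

0.250

D = 0.0862² + 0.3621² + 0.2586² + 0.1207² + 0.1724² = 0.00743 + 0.13112 + 0.06687 + 0.01457 + 0.02972 = 0.24971 (working shown to 5 dp, full precision carried).
To 3 decimal places, D = 0.250.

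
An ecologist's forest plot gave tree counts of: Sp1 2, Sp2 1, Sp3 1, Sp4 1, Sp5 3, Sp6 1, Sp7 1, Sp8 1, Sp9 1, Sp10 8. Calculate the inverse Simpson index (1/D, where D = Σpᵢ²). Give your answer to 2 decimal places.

Total N = 2+1+1+1+3+1+1+1+1+8 = 20, so the proportions are 0.1, 0.05, 0.05, 0.05, 0.15, 0.05, 0.05, 0.05, 0.05, 0.4 (working shown to 6 dp, full precision carried).
D = 0.1² + 0.05² + 0.05² + 0.05² + 0.15² + 0.05² + 0.05² + 0.05² + 0.05² + 0.4² = 0.010000 + 0.002500 + 0.002500 + 0.002500 + 0.022500 + 0.002500 + 0.002500 + 0.002500 + 0.002500 + 0.160000 = 0.210000.
So 1/D = 4.7619, i.e. 4.76 to 2 decimal places.

4.76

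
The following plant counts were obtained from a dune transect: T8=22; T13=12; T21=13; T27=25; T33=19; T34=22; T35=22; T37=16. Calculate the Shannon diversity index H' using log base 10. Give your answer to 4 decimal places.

Total N = 22+12+13+25+19+22+22+16 = 151, so the proportions are 0.145695, 0.07947, 0.086093, 0.165563, 0.125828, 0.145695, 0.145695, 0.10596 (working shown to 6 dp, full precision carried).
Each pᵢ log₁₀ pᵢ term: 0.145695×(-0.836554)=-0.121882, 0.07947×(-1.099796)=-0.087401, 0.086093×(-1.065034)=-0.091692, 0.165563×(-0.781037)=-0.129311, 0.125828×(-0.900223)=-0.113273, 0.145695×(-0.836554)=-0.121882, 0.145695×(-0.836554)=-0.121882, 0.10596×(-0.974857)=-0.103296.
Sum = -0.890619, so H' = 0.8906.

0.8906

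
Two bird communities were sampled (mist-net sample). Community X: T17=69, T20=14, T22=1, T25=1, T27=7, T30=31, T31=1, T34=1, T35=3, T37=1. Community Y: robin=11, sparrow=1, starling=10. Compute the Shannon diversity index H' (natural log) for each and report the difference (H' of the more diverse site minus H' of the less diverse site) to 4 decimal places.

Community X: N=129, proportions 0.53488372, 0.10852713, 0.00775194, 0.00775194, 0.05426357, 0.24031008, 0.00775194, 0.00775194, 0.02325581, 0.00775194, giving H' = 1.35228556 (working shown to 8 dp, full precision carried).
Community Y: N=22, proportions 0.5, 0.04545455, 0.45454545, giving H' = 0.84546523.
Difference = |1.35228556 − 0.84546523| = 0.50682033, i.e. 0.5068 to 4 decimal places.

0.5068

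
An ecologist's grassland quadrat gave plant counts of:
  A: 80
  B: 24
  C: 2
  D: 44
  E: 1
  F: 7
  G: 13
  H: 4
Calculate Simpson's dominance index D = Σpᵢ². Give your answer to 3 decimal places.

0.299

Total N = 80+24+2+44+1+7+13+4 = 175, so the proportions are 0.45714, 0.13714, 0.01143, 0.25143, 0.00571, 0.04, 0.07429, 0.02286 (working shown to 5 dp, full precision carried).
D = 0.45714² + 0.13714² + 0.01143² + 0.25143² + 0.00571² + 0.04² + 0.07429² + 0.02286² = 0.20898 + 0.01881 + 0.00013 + 0.06322 + 0.00003 + 0.00160 + 0.00552 + 0.00052 = 0.29881.
To 3 decimal places, D = 0.299.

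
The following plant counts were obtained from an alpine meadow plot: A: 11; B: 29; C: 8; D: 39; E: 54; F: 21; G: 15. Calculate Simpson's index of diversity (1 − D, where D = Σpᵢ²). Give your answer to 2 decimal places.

Total N = 11+29+8+39+54+21+15 = 177, so the proportions are 0.0621, 0.1638, 0.0452, 0.2203, 0.3051, 0.1186, 0.0847 (working shown to 4 dp, full precision carried).
D = 0.0621² + 0.1638² + 0.0452² + 0.2203² + 0.3051² + 0.1186² + 0.0847² = 0.0039 + 0.0268 + 0.0020 + 0.0485 + 0.0931 + 0.0141 + 0.0072 = 0.1956.
So 1 − D = 0.8044, i.e. 0.80 to 2 decimal places.

0.80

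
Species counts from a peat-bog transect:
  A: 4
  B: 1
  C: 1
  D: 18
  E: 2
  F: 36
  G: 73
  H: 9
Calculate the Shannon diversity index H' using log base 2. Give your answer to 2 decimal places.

1.95

Total N = 4+1+1+18+2+36+73+9 = 144, so the proportions are 0.0278, 0.0069, 0.0069, 0.125, 0.0139, 0.25, 0.5069, 0.0625 (working shown to 4 dp, full precision carried).
Each pᵢ log₂ pᵢ term: 0.0278×(-5.1699)=-0.1436, 0.0069×(-7.1699)=-0.0498, 0.0069×(-7.1699)=-0.0498, 0.125×(-3.0000)=-0.3750, 0.0139×(-6.1699)=-0.0857, 0.25×(-2.0000)=-0.5000, 0.5069×(-0.9801)=-0.4969, 0.0625×(-4.0000)=-0.2500.
Sum = -1.9507, so H' = 1.95.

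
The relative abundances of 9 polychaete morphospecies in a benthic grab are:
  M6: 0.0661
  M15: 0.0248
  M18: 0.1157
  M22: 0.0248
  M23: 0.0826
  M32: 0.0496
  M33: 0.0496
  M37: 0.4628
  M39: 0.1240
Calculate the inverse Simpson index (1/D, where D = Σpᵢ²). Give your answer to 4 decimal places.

D = 0.0661² + 0.0248² + 0.1157² + 0.0248² + 0.0826² + 0.0496² + 0.0496² + 0.4628² + 0.124² = 0.00436921 + 0.00061504 + 0.01338649 + 0.00061504 + 0.00682276 + 0.00246016 + 0.00246016 + 0.21418384 + 0.01537600 = 0.26028870 (working shown to 8 dp, full precision carried).
So 1/D = 3.841888, i.e. 3.8419 to 4 decimal places.

3.8419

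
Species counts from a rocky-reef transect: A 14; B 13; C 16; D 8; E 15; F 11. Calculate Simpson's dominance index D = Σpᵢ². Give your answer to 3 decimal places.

0.174

Total N = 14+13+16+8+15+11 = 77, so the proportions are 0.18182, 0.16883, 0.20779, 0.1039, 0.19481, 0.14286 (working shown to 5 dp, full precision carried).
D = 0.18182² + 0.16883² + 0.20779² + 0.1039² + 0.19481² + 0.14286² = 0.03306 + 0.02850 + 0.04318 + 0.01079 + 0.03795 + 0.02041 = 0.17389.
To 3 decimal places, D = 0.174.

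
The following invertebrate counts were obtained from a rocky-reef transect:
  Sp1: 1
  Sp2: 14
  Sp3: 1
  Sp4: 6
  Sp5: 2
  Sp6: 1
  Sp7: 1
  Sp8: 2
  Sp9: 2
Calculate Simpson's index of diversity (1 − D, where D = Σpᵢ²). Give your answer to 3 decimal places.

Total N = 1+14+1+6+2+1+1+2+2 = 30, so the proportions are 0.03333, 0.46667, 0.03333, 0.2, 0.06667, 0.03333, 0.03333, 0.06667, 0.06667 (working shown to 5 dp, full precision carried).
D = 0.03333² + 0.46667² + 0.03333² + 0.2² + 0.06667² + 0.03333² + 0.03333² + 0.06667² + 0.06667² = 0.00111 + 0.21778 + 0.00111 + 0.04000 + 0.00444 + 0.00111 + 0.00111 + 0.00444 + 0.00444 = 0.27556.
So 1 − D = 0.72444, i.e. 0.724 to 3 decimal places.

0.724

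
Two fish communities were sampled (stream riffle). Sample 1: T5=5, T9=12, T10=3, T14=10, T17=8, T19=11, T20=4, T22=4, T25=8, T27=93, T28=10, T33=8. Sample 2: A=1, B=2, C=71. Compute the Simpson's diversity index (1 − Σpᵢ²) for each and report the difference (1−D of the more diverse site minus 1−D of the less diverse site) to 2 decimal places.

0.62

Sample 1: N=176, proportions 0.0284, 0.0682, 0.017, 0.0568, 0.0455, 0.0625, 0.0227, 0.0227, 0.0455, 0.5284, 0.0568, 0.0455, giving 1−D = 0.6974 (working shown to 4 dp, full precision carried).
Sample 2: N=74, proportions 0.0135, 0.027, 0.9595, giving 1−D = 0.0785.
Difference = |0.6974 − 0.0785| = 0.6189, i.e. 0.62 to 2 decimal places.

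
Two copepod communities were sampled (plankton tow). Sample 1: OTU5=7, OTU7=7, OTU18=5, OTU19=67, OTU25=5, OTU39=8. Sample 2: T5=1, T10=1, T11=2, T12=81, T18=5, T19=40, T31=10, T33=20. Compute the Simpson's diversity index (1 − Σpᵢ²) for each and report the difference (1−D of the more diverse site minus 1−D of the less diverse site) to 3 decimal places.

Sample 1: N=99, proportions 0.07071, 0.07071, 0.05051, 0.67677, 0.05051, 0.08081, giving 1−D = 0.52036 (working shown to 5 dp, full precision carried).
Sample 2: N=160, proportions 0.00625, 0.00625, 0.0125, 0.50625, 0.03125, 0.25, 0.0625, 0.125, giving 1−D = 0.66047.
Difference = |0.52036 − 0.66047| = 0.14011, i.e. 0.140 to 3 decimal places.

0.140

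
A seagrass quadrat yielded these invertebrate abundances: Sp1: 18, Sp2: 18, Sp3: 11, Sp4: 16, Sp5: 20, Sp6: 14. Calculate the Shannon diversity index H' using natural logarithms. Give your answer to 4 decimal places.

1.7742

Total N = 18+18+11+16+20+14 = 97, so the proportions are 0.185567, 0.185567, 0.113402, 0.164948, 0.206186, 0.14433 (working shown to 6 dp, full precision carried).
Each pᵢ ln pᵢ term: 0.185567×(-1.684339)=-0.312558, 0.185567×(-1.684339)=-0.312558, 0.113402×(-2.176816)=-0.246855, 0.164948×(-1.802122)=-0.297257, 0.206186×(-1.578979)=-0.325563, 0.14433×(-1.935654)=-0.279373.
Sum = -1.774164, so H' = 1.7742.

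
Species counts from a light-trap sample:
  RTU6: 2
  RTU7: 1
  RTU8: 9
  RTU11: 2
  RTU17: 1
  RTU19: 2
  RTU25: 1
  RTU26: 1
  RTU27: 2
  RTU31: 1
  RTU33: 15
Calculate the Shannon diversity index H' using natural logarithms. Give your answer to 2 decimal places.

Total N = 2+1+9+2+1+2+1+1+2+1+15 = 37, so the proportions are 0.0541, 0.027, 0.2432, 0.0541, 0.027, 0.0541, 0.027, 0.027, 0.0541, 0.027, 0.4054 (working shown to 4 dp, full precision carried).
Each pᵢ ln pᵢ term: 0.0541×(-2.9178)=-0.1577, 0.027×(-3.6109)=-0.0976, 0.2432×(-1.4137)=-0.3439, 0.0541×(-2.9178)=-0.1577, 0.027×(-3.6109)=-0.0976, 0.0541×(-2.9178)=-0.1577, 0.027×(-3.6109)=-0.0976, 0.027×(-3.6109)=-0.0976, 0.0541×(-2.9178)=-0.1577, 0.027×(-3.6109)=-0.0976, 0.4054×(-0.9029)=-0.3660.
Sum = -1.8287, so H' = 1.83.

1.83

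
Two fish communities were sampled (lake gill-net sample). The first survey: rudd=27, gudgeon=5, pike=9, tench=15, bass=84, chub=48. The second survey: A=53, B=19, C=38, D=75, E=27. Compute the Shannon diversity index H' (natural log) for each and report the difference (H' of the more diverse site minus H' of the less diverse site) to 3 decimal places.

The first survey: N=188, proportions 0.14362, 0.0266, 0.04787, 0.07979, 0.44681, 0.25532, giving H' = 1.43093 (working shown to 5 dp, full precision carried).
The second survey: N=212, proportions 0.25, 0.08962, 0.17925, 0.35377, 0.12736, giving H' = 1.50094.
Difference = |1.43093 − 1.50094| = 0.07001, i.e. 0.070 to 3 decimal places.

0.070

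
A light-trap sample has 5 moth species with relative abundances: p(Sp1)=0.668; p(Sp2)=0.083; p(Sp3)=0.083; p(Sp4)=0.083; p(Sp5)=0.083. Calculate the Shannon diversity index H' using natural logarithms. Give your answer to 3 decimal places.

1.096

Each pᵢ ln pᵢ term (working shown to 5 dp, full precision carried): 0.668×(-0.40347)=-0.26952, 0.083×(-2.48891)=-0.20658, 0.083×(-2.48891)=-0.20658, 0.083×(-2.48891)=-0.20658, 0.083×(-2.48891)=-0.20658.
Sum = -1.09584, so H' = 1.096.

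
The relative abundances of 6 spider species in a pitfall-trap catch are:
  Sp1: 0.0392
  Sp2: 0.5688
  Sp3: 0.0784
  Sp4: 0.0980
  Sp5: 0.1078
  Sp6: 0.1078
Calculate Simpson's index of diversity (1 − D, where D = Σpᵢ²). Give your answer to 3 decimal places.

0.636

D = 0.0392² + 0.5688² + 0.0784² + 0.098² + 0.1078² + 0.1078² = 0.00154 + 0.32353 + 0.00615 + 0.00960 + 0.01162 + 0.01162 = 0.36406 (working shown to 5 dp, full precision carried).
So 1 − D = 0.63594, i.e. 0.636 to 3 decimal places.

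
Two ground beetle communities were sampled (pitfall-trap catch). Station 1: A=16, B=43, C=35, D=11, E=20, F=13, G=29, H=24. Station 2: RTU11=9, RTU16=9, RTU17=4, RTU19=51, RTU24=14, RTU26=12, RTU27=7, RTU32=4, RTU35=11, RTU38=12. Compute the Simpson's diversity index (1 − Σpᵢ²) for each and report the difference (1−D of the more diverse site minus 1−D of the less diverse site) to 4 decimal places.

0.0459

Station 1: N=191, proportions 0.0837696, 0.2251309, 0.1832461, 0.0575916, 0.104712, 0.0680628, 0.1518325, 0.1256545, giving 1−D = 0.8509635 (working shown to 7 dp, full precision carried).
Station 2: N=133, proportions 0.0676692, 0.0676692, 0.0300752, 0.3834586, 0.1052632, 0.0902256, 0.0526316, 0.0300752, 0.0827068, 0.0902256, giving 1−D = 0.8050201.
Difference = |0.8509635 − 0.8050201| = 0.0459434, i.e. 0.0459 to 4 decimal places.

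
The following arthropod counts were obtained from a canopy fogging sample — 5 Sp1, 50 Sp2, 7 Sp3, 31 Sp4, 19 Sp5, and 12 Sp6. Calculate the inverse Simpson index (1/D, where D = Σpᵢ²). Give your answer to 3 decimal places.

3.806

Total N = 5+50+7+31+19+12 = 124, so the proportions are 0.0403226, 0.4032258, 0.0564516, 0.25, 0.1532258, 0.0967742 (working shown to 7 dp, full precision carried).
D = 0.0403226² + 0.4032258² + 0.0564516² + 0.25² + 0.1532258² + 0.0967742² = 0.0016259 + 0.1625911 + 0.0031868 + 0.0625000 + 0.0234781 + 0.0093652 = 0.2627471.
So 1/D = 3.80594, i.e. 3.806 to 3 decimal places.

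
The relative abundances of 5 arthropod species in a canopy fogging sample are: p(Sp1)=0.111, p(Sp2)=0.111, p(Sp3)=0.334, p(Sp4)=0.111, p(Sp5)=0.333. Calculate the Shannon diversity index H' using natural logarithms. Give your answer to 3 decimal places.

Each pᵢ ln pᵢ term (working shown to 5 dp, full precision carried): 0.111×(-2.19823)=-0.24400, 0.111×(-2.19823)=-0.24400, 0.334×(-1.09661)=-0.36627, 0.111×(-2.19823)=-0.24400, 0.333×(-1.09961)=-0.36617.
Sum = -1.46445, so H' = 1.464.

1.464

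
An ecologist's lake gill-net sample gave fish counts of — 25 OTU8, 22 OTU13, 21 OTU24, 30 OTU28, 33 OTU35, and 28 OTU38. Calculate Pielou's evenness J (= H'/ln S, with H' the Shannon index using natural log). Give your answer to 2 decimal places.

Total N = 25+22+21+30+33+28 = 159, so the proportions are 0.1572, 0.1384, 0.1321, 0.1887, 0.2075, 0.1761 (working shown to 4 dp, full precision carried).
H' = −Σ pᵢ ln pᵢ = −((-0.2909) + (-0.2737) + (-0.2674) + (-0.3147) + (-0.3263) + (-0.3058)) = 1.7788.
With S = 6 species, ln S = 1.7918, so J = 1.7788/1.7918 = 0.9927, i.e. 0.99 to 2 decimal places.

0.99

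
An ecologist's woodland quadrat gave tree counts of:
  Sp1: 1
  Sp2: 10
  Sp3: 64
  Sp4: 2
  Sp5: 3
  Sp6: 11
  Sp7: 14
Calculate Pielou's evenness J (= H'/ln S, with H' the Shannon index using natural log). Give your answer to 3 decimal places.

0.643

Total N = 1+10+64+2+3+11+14 = 105, so the proportions are 0.00952, 0.09524, 0.60952, 0.01905, 0.02857, 0.10476, 0.13333 (working shown to 5 dp, full precision carried).
H' = −Σ pᵢ ln pᵢ = −((-0.04432) + (-0.22394) + (-0.30176) + (-0.07544) + (-0.10158) + (-0.23635) + (-0.26865)) = 1.25205.
With S = 7 species, ln S = 1.94591, so J = 1.25205/1.94591 = 0.64343, i.e. 0.643 to 3 decimal places.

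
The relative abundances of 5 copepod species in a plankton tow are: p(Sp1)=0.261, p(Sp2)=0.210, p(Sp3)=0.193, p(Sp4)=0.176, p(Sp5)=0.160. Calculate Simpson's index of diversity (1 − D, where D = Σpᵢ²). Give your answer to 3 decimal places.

D = 0.261² + 0.21² + 0.193² + 0.176² + 0.16² = 0.06812 + 0.04410 + 0.03725 + 0.03098 + 0.02560 = 0.20605 (working shown to 5 dp, full precision carried).
So 1 − D = 0.79395, i.e. 0.794 to 3 decimal places.

0.794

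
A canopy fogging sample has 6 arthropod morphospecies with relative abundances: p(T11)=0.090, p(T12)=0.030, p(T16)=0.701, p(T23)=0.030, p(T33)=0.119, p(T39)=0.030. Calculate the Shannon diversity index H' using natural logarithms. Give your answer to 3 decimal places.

Each pᵢ ln pᵢ term (working shown to 5 dp, full precision carried): 0.09×(-2.40795)=-0.21672, 0.03×(-3.50656)=-0.10520, 0.701×(-0.35525)=-0.24903, 0.03×(-3.50656)=-0.10520, 0.119×(-2.12863)=-0.25331, 0.03×(-3.50656)=-0.10520.
Sum = -1.03464, so H' = 1.035.

1.035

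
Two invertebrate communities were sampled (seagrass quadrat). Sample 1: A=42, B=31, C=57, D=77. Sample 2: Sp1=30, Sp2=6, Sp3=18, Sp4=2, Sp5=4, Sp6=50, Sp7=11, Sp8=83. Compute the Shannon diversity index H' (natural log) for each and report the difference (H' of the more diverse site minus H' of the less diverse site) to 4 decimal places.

0.2593

Sample 1: N=207, proportions 0.20289855, 0.14975845, 0.27536232, 0.37198068, giving H' = 1.33096678 (working shown to 8 dp, full precision carried).
Sample 2: N=204, proportions 0.14705882, 0.02941176, 0.08823529, 0.00980392, 0.01960784, 0.24509804, 0.05392157, 0.40686275, giving H' = 1.59024543.
Difference = |1.33096678 − 1.59024543| = 0.25927865, i.e. 0.2593 to 4 decimal places.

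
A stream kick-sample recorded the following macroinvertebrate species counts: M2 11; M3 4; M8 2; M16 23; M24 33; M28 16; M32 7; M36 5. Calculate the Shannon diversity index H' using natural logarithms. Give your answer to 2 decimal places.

1.78

Total N = 11+4+2+23+33+16+7+5 = 101, so the proportions are 0.1089, 0.0396, 0.0198, 0.2277, 0.3267, 0.1584, 0.0693, 0.0495 (working shown to 4 dp, full precision carried).
Each pᵢ ln pᵢ term: 0.1089×(-2.2172)=-0.2415, 0.0396×(-3.2288)=-0.1279, 0.0198×(-3.9220)=-0.0777, 0.2277×(-1.4796)=-0.3369, 0.3267×(-1.1186)=-0.3655, 0.1584×(-1.8425)=-0.2919, 0.0693×(-2.6692)=-0.1850, 0.0495×(-3.0057)=-0.1488.
Sum = -1.7751, so H' = 1.78.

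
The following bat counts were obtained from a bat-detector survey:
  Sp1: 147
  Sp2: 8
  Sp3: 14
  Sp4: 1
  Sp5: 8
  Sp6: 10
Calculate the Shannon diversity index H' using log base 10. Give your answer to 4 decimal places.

0.3641

Total N = 147+8+14+1+8+10 = 188, so the proportions are 0.781915, 0.042553, 0.074468, 0.005319, 0.042553, 0.053191 (working shown to 6 dp, full precision carried).
Each pᵢ log₁₀ pᵢ term: 0.781915×(-0.106841)=-0.083540, 0.042553×(-1.371068)=-0.058343, 0.074468×(-1.128030)=-0.084002, 0.005319×(-2.274158)=-0.012097, 0.042553×(-1.371068)=-0.058343, 0.053191×(-1.274158)=-0.067774.
Sum = -0.364100, so H' = 0.3641.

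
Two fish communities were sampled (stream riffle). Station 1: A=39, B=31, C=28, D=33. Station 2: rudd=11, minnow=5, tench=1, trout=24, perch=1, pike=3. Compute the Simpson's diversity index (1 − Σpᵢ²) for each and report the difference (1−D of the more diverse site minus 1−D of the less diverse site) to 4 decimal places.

Station 1: N=131, proportions 0.29771, 0.236641, 0.21374, 0.251908, giving 1−D = 0.746227 (working shown to 6 dp, full precision carried).
Station 2: N=45, proportions 0.244444, 0.111111, 0.022222, 0.533333, 0.022222, 0.066667, giving 1−D = 0.638025.
Difference = |0.746227 − 0.638025| = 0.108202, i.e. 0.1082 to 4 decimal places.

0.1082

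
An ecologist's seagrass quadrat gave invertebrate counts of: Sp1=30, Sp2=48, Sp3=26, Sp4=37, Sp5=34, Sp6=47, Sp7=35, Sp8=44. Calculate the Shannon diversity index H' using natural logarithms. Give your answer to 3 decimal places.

Total N = 30+48+26+37+34+47+35+44 = 301, so the proportions are 0.09967, 0.15947, 0.08638, 0.12292, 0.11296, 0.15615, 0.11628, 0.14618 (working shown to 5 dp, full precision carried).
Each pᵢ ln pᵢ term: 0.09967×(-2.30591)=-0.22983, 0.15947×(-1.83591)=-0.29277, 0.08638×(-2.44901)=-0.21154, 0.12292×(-2.09619)=-0.25767, 0.11296×(-2.18075)=-0.24633, 0.15615×(-1.85696)=-0.28996, 0.11628×(-2.15176)=-0.25020, 0.14618×(-1.92292)=-0.28109.
Sum = -2.05939, so H' = 2.059.

2.059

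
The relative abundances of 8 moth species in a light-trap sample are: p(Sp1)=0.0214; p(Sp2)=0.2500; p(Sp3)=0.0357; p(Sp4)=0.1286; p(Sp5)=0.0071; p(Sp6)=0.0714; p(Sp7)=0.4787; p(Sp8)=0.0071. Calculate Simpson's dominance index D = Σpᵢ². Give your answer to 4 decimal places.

D = 0.0214² + 0.25² + 0.0357² + 0.1286² + 0.0071² + 0.0714² + 0.4787² + 0.0071² = 0.000458 + 0.062500 + 0.001274 + 0.016538 + 0.000050 + 0.005098 + 0.229154 + 0.000050 = 0.315123 (working shown to 6 dp, full precision carried).
To 4 decimal places, D = 0.3151.

0.3151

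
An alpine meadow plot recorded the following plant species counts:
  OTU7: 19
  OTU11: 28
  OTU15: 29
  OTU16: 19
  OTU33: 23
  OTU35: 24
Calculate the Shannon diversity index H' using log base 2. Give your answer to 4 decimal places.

2.5653

Total N = 19+28+29+19+23+24 = 142, so the proportions are 0.133803, 0.197183, 0.204225, 0.133803, 0.161972, 0.169014 (working shown to 6 dp, full precision carried).
Each pᵢ log₂ pᵢ term: 0.133803×(-2.901820)=-0.388272, 0.197183×(-2.342392)=-0.461880, 0.204225×(-2.291766)=-0.468037, 0.133803×(-2.901820)=-0.388272, 0.161972×(-2.626185)=-0.425368, 0.169014×(-2.564785)=-0.433485.
Sum = -2.565313, so H' = 2.5653.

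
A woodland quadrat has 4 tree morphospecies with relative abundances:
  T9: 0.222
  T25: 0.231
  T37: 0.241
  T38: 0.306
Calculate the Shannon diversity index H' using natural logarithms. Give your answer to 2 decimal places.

Each pᵢ ln pᵢ term (working shown to 4 dp, full precision carried): 0.222×(-1.5051)=-0.3341, 0.231×(-1.4653)=-0.3385, 0.241×(-1.4230)=-0.3429, 0.306×(-1.1842)=-0.3624.
Sum = -1.3779, so H' = 1.38.

1.38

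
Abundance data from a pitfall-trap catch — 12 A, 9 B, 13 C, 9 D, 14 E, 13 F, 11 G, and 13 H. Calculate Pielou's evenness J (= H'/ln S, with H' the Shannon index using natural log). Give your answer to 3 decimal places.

0.994

Total N = 12+9+13+9+14+13+11+13 = 94, so the proportions are 0.12766, 0.09574, 0.1383, 0.09574, 0.14894, 0.1383, 0.11702, 0.1383 (working shown to 5 dp, full precision carried).
H' = −Σ pᵢ ln pᵢ = −((-0.26277) + (-0.22462) + (-0.27360) + (-0.22462) + (-0.28361) + (-0.27360) + (-0.25106) + (-0.27360)) = 2.06749.
With S = 8 species, ln S = 2.07944, so J = 2.06749/2.07944 = 0.99425, i.e. 0.994 to 3 decimal places.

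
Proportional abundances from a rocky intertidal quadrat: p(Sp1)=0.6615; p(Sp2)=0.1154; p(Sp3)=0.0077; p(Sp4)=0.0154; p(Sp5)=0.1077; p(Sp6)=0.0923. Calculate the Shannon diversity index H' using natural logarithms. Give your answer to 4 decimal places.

Each pᵢ ln pᵢ term (working shown to 6 dp, full precision carried): 0.6615×(-0.413245)=-0.273362, 0.1154×(-2.159351)=-0.249189, 0.0077×(-4.866535)=-0.037472, 0.0154×(-4.173388)=-0.064270, 0.1077×(-2.228406)=-0.239999, 0.0923×(-2.382711)=-0.219924.
Sum = -1.084217, so H' = 1.0842.

1.0842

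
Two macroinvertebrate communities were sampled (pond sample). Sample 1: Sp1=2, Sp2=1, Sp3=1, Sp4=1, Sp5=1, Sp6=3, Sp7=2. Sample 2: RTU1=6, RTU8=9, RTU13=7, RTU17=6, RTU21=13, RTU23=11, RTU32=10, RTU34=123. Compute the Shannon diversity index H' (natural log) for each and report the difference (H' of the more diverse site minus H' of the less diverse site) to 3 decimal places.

Sample 1: N=11, proportions 0.18182, 0.09091, 0.09091, 0.09091, 0.09091, 0.27273, 0.18182, giving H' = 1.84622 (working shown to 5 dp, full precision carried).
Sample 2: N=185, proportions 0.03243, 0.04865, 0.03784, 0.03243, 0.07027, 0.05946, 0.05405, 0.66486, giving H' = 1.27688.
Difference = |1.84622 − 1.27688| = 0.56934, i.e. 0.569 to 3 decimal places.

0.569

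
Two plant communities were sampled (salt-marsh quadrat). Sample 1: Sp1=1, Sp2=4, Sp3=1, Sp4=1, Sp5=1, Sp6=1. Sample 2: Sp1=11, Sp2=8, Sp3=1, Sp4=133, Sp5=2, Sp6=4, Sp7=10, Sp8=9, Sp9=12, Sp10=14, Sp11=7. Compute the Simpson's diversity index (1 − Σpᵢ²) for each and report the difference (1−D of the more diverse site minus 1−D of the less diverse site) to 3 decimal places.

0.155

Sample 1: N=9, proportions 0.11111, 0.44444, 0.11111, 0.11111, 0.11111, 0.11111, giving 1−D = 0.74074 (working shown to 5 dp, full precision carried).
Sample 2: N=211, proportions 0.05213, 0.03791, 0.00474, 0.63033, 0.00948, 0.01896, 0.04739, 0.04265, 0.05687, 0.06635, 0.03318, giving 1−D = 0.58525.
Difference = |0.74074 − 0.58525| = 0.15549, i.e. 0.155 to 3 decimal places.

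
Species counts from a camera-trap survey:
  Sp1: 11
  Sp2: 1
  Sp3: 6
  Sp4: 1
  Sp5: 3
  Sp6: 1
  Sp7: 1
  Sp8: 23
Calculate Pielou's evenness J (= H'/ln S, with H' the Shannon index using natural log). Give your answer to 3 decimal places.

0.700

Total N = 11+1+6+1+3+1+1+23 = 47, so the proportions are 0.23404, 0.02128, 0.12766, 0.02128, 0.06383, 0.02128, 0.02128, 0.48936 (working shown to 5 dp, full precision carried).
H' = −Σ pᵢ ln pᵢ = −((-0.33989) + (-0.08192) + (-0.26277) + (-0.08192) + (-0.17563) + (-0.08192) + (-0.08192) + (-0.34972)) = 1.45569.
With S = 8 species, ln S = 2.07944, so J = 1.45569/2.07944 = 0.70004, i.e. 0.700 to 3 decimal places.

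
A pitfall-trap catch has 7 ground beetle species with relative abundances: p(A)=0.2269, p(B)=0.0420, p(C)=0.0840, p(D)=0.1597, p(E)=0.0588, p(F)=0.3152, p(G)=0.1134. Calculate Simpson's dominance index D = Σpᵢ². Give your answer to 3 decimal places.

0.201

D = 0.2269² + 0.042² + 0.084² + 0.1597² + 0.0588² + 0.3152² + 0.1134² = 0.05148 + 0.00176 + 0.00706 + 0.02550 + 0.00346 + 0.09935 + 0.01286 = 0.20148 (working shown to 5 dp, full precision carried).
To 3 decimal places, D = 0.201.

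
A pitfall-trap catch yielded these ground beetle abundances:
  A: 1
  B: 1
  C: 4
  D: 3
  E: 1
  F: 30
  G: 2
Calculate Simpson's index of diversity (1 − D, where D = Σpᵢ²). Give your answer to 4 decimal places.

0.4717

Total N = 1+1+4+3+1+30+2 = 42, so the proportions are 0.02381, 0.02381, 0.095238, 0.071429, 0.02381, 0.714286, 0.047619 (working shown to 6 dp, full precision carried).
D = 0.02381² + 0.02381² + 0.095238² + 0.071429² + 0.02381² + 0.714286² + 0.047619² = 0.000567 + 0.000567 + 0.009070 + 0.005102 + 0.000567 + 0.510204 + 0.002268 = 0.528345.
So 1 − D = 0.471655, i.e. 0.4717 to 4 decimal places.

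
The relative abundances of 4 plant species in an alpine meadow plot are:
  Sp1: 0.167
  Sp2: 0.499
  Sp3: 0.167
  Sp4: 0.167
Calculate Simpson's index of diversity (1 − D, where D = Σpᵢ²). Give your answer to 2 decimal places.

0.67

D = 0.167² + 0.499² + 0.167² + 0.167² = 0.0279 + 0.2490 + 0.0279 + 0.0279 = 0.3327 (working shown to 4 dp, full precision carried).
So 1 − D = 0.6673, i.e. 0.67 to 2 decimal places.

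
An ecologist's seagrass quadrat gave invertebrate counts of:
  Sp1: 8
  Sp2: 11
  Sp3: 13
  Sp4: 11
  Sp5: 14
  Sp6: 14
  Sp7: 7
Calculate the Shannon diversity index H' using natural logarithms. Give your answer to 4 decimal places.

Total N = 8+11+13+11+14+14+7 = 78, so the proportions are 0.102564, 0.141026, 0.166667, 0.141026, 0.179487, 0.179487, 0.089744 (working shown to 6 dp, full precision carried).
Each pᵢ ln pᵢ term: 0.102564×(-2.277267)=-0.233566, 0.141026×(-1.958814)=-0.276243, 0.166667×(-1.791759)=-0.298627, 0.141026×(-1.958814)=-0.276243, 0.179487×(-1.717651)=-0.308296, 0.179487×(-1.717651)=-0.308296, 0.089744×(-2.410799)=-0.216354.
Sum = -1.917625, so H' = 1.9176.

1.9176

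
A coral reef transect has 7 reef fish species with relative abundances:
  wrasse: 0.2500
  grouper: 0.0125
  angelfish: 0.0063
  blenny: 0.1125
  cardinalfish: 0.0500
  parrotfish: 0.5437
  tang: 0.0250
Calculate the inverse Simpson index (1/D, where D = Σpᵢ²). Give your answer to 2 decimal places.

2.67

D = 0.25² + 0.0125² + 0.0063² + 0.1125² + 0.05² + 0.5437² + 0.025² = 0.06250 + 0.00016 + 0.00004 + 0.01266 + 0.00250 + 0.29561 + 0.00063 = 0.37409 (working shown to 5 dp, full precision carried).
So 1/D = 2.6732, i.e. 2.67 to 2 decimal places.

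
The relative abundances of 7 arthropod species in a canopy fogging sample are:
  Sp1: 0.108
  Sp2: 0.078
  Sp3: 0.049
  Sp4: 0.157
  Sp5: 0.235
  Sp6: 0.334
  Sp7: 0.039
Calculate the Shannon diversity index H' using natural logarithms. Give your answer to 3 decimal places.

1.711

Each pᵢ ln pᵢ term (working shown to 5 dp, full precision carried): 0.108×(-2.22562)=-0.24037, 0.078×(-2.55105)=-0.19898, 0.049×(-3.01593)=-0.14778, 0.157×(-1.85151)=-0.29069, 0.235×(-1.44817)=-0.34032, 0.334×(-1.09661)=-0.36627, 0.039×(-3.24419)=-0.12652.
Sum = -1.71093, so H' = 1.711.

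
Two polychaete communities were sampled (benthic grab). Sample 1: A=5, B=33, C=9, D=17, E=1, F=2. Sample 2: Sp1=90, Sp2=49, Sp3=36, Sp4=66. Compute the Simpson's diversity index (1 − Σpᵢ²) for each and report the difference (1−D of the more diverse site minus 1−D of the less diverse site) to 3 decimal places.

Sample 1: N=67, proportions 0.07463, 0.49254, 0.13433, 0.25373, 0.01493, 0.02985, giving 1−D = 0.66830 (working shown to 5 dp, full precision carried).
Sample 2: N=241, proportions 0.37344, 0.20332, 0.14938, 0.27386, giving 1−D = 0.72189.
Difference = |0.66830 − 0.72189| = 0.05359, i.e. 0.054 to 3 decimal places.

0.054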